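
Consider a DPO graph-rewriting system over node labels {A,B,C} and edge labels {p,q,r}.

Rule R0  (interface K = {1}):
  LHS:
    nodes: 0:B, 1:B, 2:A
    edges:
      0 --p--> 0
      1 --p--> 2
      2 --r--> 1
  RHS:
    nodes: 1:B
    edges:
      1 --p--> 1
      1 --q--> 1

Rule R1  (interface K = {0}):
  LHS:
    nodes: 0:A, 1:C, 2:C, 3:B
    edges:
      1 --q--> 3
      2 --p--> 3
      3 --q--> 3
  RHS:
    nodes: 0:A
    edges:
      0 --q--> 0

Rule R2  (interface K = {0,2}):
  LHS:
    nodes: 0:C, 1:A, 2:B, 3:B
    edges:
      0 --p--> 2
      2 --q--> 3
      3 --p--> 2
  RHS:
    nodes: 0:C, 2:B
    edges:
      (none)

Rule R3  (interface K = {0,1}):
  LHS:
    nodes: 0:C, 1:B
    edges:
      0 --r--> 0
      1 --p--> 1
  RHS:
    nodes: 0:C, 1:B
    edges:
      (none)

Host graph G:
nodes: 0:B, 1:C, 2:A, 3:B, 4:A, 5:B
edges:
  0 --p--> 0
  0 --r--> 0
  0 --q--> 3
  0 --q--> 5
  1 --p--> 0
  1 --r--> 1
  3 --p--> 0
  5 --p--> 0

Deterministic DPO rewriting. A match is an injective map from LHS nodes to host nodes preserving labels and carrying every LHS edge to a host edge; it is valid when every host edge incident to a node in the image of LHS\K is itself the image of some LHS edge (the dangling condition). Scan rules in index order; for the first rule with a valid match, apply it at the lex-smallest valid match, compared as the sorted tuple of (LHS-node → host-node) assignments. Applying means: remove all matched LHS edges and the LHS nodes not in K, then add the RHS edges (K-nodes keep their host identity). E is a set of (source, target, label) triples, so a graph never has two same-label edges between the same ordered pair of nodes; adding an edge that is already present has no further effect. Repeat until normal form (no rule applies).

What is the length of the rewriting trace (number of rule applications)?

Answer: 2

Derivation:
start.  V:6 E:8  edges: 0-p->0 0-r->0 0-q->3 0-q->5 1-p->0 1-r->1 3-p->0 5-p->0
1. fire R2 via {0↦1, 1↦2, 2↦0, 3↦3}  →  V:4 E:5  edges: 0-p->0 0-r->0 0-q->5 1-r->1 5-p->0
2. fire R3 via {0↦1, 1↦0}  →  V:4 E:3  edges: 0-r->0 0-q->5 5-p->0
final graph: no rule applies after step 2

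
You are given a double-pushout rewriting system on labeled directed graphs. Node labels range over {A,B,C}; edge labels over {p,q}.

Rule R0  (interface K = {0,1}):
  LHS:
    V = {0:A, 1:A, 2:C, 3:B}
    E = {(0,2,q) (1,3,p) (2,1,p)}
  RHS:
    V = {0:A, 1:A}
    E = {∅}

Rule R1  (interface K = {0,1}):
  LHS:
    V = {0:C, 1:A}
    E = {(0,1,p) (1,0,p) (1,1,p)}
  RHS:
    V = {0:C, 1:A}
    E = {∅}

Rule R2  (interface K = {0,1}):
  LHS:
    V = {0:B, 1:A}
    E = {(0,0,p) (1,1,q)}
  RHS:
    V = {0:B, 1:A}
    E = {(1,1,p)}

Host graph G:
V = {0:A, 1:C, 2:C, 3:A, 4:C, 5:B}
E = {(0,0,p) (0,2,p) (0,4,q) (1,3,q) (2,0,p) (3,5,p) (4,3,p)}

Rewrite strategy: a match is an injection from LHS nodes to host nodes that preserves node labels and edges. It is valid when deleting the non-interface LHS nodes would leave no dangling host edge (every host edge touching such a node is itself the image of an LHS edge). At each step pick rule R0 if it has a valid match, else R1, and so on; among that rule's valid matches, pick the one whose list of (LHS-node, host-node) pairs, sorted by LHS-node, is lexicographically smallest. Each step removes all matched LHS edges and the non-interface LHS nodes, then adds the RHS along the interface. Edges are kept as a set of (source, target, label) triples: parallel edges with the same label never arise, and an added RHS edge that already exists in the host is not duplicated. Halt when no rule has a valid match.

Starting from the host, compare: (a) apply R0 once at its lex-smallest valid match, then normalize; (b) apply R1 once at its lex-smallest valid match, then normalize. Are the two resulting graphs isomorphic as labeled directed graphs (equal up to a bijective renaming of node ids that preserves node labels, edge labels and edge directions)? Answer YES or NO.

branch R0-first: apply at {0↦0, 1↦3, 2↦4, 3↦5} → |E|=4, then 1 more step(s) → NF |V|=4 |E|=1 V={0:A, 1:C, 2:C, 3:A} E=1-q->3
branch R1-first: apply at {0↦2, 1↦0} → |E|=4, then 1 more step(s) → NF |V|=4 |E|=1 V={0:A, 1:C, 2:C, 3:A} E=1-q->3
graphs isomorphic (equal up to label-preserving node renaming)

Answer: YES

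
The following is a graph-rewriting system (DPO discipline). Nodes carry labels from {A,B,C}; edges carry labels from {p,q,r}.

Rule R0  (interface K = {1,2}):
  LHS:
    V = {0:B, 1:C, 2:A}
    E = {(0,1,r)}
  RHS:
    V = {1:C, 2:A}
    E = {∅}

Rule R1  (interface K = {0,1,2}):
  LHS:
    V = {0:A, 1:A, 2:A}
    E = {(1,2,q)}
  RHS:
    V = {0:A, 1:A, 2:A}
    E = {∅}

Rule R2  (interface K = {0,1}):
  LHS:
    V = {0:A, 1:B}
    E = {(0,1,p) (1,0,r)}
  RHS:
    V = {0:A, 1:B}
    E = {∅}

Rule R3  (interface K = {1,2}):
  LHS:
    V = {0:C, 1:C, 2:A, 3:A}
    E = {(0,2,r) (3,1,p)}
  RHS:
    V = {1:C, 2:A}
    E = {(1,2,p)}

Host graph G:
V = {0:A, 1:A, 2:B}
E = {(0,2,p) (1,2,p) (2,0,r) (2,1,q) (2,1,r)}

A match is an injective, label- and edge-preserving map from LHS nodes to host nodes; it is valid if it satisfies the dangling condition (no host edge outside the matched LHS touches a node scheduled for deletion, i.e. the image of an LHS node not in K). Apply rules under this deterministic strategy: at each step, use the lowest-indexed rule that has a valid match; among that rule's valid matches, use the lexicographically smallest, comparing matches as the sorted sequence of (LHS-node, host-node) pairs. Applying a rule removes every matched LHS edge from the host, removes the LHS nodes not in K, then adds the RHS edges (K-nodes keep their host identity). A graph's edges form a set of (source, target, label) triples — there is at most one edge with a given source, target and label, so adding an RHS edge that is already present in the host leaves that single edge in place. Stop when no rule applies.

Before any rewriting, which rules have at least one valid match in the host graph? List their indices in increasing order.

R0: no valid match — LHS pattern not found
R1: no valid match — LHS pattern not found
R2: 2 valid matches — {0↦0, 1↦2}, {0↦1, 1↦2}
R3: no valid match — LHS pattern not found

Answer: [R2]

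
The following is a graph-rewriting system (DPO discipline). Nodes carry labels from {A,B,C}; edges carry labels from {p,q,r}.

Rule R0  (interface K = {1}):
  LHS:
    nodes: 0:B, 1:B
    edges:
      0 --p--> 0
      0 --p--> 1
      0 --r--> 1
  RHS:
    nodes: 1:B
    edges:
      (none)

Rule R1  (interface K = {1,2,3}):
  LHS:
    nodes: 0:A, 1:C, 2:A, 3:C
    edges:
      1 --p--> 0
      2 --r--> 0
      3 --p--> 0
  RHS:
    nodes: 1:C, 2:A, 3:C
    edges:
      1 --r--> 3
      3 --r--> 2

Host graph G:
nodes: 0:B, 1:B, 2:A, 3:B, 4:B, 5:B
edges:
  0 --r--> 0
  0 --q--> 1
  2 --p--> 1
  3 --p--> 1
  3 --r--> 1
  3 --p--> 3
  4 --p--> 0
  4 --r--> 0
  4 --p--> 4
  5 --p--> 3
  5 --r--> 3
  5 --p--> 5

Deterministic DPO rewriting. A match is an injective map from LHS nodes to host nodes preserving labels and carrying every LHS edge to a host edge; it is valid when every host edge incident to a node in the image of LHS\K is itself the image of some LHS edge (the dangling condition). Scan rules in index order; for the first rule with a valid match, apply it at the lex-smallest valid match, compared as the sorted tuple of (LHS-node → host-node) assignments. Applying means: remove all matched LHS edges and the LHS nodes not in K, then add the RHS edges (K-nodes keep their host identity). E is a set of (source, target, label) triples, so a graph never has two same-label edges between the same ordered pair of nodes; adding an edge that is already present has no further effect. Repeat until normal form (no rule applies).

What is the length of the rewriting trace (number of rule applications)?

Answer: 3

Rewrite trace:
initial: |V|=6 |E|=12  E = 0-r->0 0-q->1 2-p->1 3-p->1 3-r->1 3-p->3 4-p->0 4-r->0 4-p->4 5-p->3 5-r->3 5-p->5
step 1: apply R0 at {0↦4, 1↦0}  → |V|=5 |E|=9  E = 0-r->0 0-q->1 2-p->1 3-p->1 3-r->1 3-p->3 5-p->3 5-r->3 5-p->5
step 2: apply R0 at {0↦5, 1↦3}  → |V|=4 |E|=6  E = 0-r->0 0-q->1 2-p->1 3-p->1 3-r->1 3-p->3
step 3: apply R0 at {0↦3, 1↦1}  → |V|=3 |E|=3  E = 0-r->0 0-q->1 2-p->1
normal form: no rule applies after step 3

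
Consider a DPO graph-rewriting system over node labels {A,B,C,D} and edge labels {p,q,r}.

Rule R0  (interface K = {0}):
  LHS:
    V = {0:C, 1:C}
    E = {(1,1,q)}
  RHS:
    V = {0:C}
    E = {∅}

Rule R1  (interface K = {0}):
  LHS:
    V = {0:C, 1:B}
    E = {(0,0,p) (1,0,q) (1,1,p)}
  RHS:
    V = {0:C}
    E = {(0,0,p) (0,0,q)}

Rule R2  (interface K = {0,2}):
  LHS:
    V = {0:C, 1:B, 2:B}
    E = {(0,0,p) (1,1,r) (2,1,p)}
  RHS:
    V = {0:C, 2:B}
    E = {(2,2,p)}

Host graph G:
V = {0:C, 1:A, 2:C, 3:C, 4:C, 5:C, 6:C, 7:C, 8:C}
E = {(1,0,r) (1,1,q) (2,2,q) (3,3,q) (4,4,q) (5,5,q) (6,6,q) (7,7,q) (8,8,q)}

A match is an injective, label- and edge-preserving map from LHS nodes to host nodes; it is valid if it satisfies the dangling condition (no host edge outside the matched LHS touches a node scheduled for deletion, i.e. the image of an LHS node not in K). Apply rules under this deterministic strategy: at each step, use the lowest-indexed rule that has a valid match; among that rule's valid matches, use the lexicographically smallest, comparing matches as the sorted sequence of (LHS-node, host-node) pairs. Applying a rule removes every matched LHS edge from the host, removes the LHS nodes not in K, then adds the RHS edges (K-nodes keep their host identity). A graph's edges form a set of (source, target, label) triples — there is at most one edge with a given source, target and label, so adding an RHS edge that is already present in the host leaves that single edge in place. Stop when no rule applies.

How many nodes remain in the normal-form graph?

[0] host  ⇒  9 nodes, 9 edges  {1-r->0 1-q->1 2-q->2 3-q->3 4-q->4 5-q->5 6-q->6 7-q->7 8-q->8}
[1] R0 @ {0↦0, 1↦2}  ⇒  8 nodes, 8 edges  {1-r->0 1-q->1 3-q->3 4-q->4 5-q->5 6-q->6 7-q->7 8-q->8}
[2] R0 @ {0↦0, 1↦3}  ⇒  7 nodes, 7 edges  {1-r->0 1-q->1 4-q->4 5-q->5 6-q->6 7-q->7 8-q->8}
[3] R0 @ {0↦0, 1↦4}  ⇒  6 nodes, 6 edges  {1-r->0 1-q->1 5-q->5 6-q->6 7-q->7 8-q->8}
[4] R0 @ {0↦0, 1↦5}  ⇒  5 nodes, 5 edges  {1-r->0 1-q->1 6-q->6 7-q->7 8-q->8}
[5] R0 @ {0↦0, 1↦6}  ⇒  4 nodes, 4 edges  {1-r->0 1-q->1 7-q->7 8-q->8}
[6] R0 @ {0↦0, 1↦7}  ⇒  3 nodes, 3 edges  {1-r->0 1-q->1 8-q->8}
[7] R0 @ {0↦0, 1↦8}  ⇒  2 nodes, 2 edges  {1-r->0 1-q->1}
halt: no rule applies after step 7
NF nodes: {0:C, 1:A}

Answer: 2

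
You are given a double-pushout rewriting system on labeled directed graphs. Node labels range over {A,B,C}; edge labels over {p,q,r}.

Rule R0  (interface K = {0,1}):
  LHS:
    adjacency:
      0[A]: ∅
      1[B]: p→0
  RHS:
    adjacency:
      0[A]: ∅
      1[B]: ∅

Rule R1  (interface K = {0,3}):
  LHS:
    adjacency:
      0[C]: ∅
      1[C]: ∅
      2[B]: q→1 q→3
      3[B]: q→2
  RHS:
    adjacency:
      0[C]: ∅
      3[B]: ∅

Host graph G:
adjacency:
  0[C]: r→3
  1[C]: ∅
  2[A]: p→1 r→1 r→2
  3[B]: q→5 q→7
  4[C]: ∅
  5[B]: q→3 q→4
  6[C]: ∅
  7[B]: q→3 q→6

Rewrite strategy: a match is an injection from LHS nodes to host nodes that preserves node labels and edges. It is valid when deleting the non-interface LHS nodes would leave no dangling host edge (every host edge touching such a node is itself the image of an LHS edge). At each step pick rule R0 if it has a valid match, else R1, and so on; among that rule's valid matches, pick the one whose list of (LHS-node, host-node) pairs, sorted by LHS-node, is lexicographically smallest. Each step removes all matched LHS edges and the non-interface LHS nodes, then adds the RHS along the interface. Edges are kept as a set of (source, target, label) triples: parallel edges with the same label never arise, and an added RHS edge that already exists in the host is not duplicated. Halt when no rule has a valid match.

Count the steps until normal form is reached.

Answer: 2

Derivation:
initial: |V|=8 |E|=10  E = 0-r->3 2-p->1 2-r->1 2-r->2 3-q->5 3-q->7 5-q->3 5-q->4 7-q->3 7-q->6
step 1: apply R1 at {0↦0, 1↦4, 2↦5, 3↦3}  → |V|=6 |E|=7  E = 0-r->3 2-p->1 2-r->1 2-r->2 3-q->7 7-q->3 7-q->6
step 2: apply R1 at {0↦0, 1↦6, 2↦7, 3↦3}  → |V|=4 |E|=4  E = 0-r->3 2-p->1 2-r->1 2-r->2
normal form: no rule applies after step 2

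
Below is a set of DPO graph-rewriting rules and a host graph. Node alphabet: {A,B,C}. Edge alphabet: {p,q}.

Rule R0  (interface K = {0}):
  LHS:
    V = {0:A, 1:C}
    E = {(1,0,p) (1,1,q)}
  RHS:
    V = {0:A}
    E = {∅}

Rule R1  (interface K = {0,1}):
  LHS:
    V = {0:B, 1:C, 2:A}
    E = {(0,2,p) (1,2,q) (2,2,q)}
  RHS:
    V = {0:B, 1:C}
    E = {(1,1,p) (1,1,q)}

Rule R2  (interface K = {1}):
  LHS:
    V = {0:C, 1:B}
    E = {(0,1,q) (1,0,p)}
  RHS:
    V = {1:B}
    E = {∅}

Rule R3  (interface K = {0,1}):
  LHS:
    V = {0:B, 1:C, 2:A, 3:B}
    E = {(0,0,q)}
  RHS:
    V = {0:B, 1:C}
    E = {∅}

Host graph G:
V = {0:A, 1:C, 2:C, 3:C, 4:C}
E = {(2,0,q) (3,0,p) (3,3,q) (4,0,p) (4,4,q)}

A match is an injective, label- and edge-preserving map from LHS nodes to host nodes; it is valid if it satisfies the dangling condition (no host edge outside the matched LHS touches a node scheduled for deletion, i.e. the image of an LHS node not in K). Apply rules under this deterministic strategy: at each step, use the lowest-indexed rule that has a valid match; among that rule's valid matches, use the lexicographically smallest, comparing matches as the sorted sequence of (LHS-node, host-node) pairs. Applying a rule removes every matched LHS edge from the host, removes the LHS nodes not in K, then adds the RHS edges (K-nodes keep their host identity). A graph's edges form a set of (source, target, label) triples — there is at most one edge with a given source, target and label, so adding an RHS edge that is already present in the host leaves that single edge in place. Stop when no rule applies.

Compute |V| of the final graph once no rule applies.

[0] host  ⇒  5 nodes, 5 edges  {2-q->0 3-p->0 3-q->3 4-p->0 4-q->4}
[1] R0 @ {0↦0, 1↦3}  ⇒  4 nodes, 3 edges  {2-q->0 4-p->0 4-q->4}
[2] R0 @ {0↦0, 1↦4}  ⇒  3 nodes, 1 edges  {2-q->0}
final graph: no rule applies after step 2
NF nodes: {0:A, 1:C, 2:C}

Answer: 3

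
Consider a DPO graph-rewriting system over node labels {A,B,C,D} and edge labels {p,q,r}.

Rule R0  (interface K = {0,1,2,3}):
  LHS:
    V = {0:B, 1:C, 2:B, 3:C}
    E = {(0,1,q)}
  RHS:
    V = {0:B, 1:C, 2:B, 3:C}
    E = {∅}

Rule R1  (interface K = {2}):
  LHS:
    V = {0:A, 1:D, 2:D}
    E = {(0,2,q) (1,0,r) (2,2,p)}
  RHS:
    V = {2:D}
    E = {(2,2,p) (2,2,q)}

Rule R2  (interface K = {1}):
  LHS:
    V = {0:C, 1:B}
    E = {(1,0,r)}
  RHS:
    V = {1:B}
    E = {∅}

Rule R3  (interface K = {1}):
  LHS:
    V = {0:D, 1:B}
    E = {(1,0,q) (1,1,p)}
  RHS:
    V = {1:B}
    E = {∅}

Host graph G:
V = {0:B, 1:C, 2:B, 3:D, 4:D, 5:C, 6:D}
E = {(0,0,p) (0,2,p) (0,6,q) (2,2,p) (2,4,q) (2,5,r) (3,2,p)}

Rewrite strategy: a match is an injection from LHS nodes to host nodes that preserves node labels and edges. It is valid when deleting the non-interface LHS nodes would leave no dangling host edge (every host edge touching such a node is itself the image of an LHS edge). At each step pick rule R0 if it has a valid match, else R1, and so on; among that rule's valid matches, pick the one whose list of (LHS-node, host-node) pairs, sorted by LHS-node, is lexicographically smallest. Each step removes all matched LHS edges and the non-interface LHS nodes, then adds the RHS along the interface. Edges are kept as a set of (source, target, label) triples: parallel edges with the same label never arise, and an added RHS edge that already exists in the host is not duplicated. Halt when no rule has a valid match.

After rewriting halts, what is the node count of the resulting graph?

Answer: 4

Derivation:
[0] host  ⇒  7 nodes, 7 edges  {0-p->0 0-p->2 0-q->6 2-p->2 2-q->4 2-r->5 3-p->2}
[1] R2 @ {0↦5, 1↦2}  ⇒  6 nodes, 6 edges  {0-p->0 0-p->2 0-q->6 2-p->2 2-q->4 3-p->2}
[2] R3 @ {0↦4, 1↦2}  ⇒  5 nodes, 4 edges  {0-p->0 0-p->2 0-q->6 3-p->2}
[3] R3 @ {0↦6, 1↦0}  ⇒  4 nodes, 2 edges  {0-p->2 3-p->2}
final graph: no rule applies after step 3
NF nodes: {0:B, 1:C, 2:B, 3:D}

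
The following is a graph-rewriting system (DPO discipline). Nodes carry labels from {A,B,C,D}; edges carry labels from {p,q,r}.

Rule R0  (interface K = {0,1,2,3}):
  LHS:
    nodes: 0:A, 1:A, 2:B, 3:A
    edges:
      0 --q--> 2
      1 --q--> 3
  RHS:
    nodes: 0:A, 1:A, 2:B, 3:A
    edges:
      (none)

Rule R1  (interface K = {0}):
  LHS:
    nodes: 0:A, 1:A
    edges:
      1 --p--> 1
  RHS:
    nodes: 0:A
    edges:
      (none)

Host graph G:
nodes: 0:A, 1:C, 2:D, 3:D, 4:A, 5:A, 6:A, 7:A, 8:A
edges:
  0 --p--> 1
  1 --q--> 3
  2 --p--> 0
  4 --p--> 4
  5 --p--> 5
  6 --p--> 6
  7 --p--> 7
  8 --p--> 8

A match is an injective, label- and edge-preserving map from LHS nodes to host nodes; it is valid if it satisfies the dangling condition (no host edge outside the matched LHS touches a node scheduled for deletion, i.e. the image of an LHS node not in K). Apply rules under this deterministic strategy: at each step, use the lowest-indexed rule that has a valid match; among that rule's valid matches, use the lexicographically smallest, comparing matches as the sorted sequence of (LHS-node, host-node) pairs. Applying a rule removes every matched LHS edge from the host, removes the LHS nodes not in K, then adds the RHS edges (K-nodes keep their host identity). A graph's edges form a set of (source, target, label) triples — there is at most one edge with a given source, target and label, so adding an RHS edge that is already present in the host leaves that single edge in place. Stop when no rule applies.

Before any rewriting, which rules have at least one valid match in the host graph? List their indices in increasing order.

Answer: [R1]

Derivation:
R0: no valid match — LHS pattern not found
R1: 25 valid matches — {0↦0, 1↦4}, {0↦0, 1↦5}, {0↦0, 1↦6} (+22 more)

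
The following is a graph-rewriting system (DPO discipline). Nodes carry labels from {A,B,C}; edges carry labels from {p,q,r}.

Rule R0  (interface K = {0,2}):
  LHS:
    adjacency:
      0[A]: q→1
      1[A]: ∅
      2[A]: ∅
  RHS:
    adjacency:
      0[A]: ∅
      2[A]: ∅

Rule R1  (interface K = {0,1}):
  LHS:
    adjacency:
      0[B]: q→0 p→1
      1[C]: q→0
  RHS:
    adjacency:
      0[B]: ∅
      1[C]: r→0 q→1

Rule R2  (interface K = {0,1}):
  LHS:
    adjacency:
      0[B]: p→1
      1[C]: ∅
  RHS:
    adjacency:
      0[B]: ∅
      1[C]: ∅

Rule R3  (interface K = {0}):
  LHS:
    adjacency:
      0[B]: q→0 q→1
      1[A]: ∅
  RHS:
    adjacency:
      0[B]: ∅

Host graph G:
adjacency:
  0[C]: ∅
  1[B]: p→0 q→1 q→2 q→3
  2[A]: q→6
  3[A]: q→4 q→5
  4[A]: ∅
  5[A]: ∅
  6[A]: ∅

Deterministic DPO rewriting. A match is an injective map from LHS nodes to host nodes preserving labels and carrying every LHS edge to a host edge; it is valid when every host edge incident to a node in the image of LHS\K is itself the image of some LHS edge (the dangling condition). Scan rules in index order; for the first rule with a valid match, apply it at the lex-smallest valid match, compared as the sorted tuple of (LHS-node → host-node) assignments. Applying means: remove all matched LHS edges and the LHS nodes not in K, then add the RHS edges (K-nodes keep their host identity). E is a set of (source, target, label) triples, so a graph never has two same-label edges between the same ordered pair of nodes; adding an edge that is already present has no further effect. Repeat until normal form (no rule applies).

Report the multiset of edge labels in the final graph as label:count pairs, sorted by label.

Answer: q:1

Rewrite trace:
[0] host  ⇒  7 nodes, 7 edges  {1-p->0 1-q->1 1-q->2 1-q->3 2-q->6 3-q->4 3-q->5}
[1] R0 @ {0↦2, 1↦6, 2↦3}  ⇒  6 nodes, 6 edges  {1-p->0 1-q->1 1-q->2 1-q->3 3-q->4 3-q->5}
[2] R0 @ {0↦3, 1↦4, 2↦2}  ⇒  5 nodes, 5 edges  {1-p->0 1-q->1 1-q->2 1-q->3 3-q->5}
[3] R0 @ {0↦3, 1↦5, 2↦2}  ⇒  4 nodes, 4 edges  {1-p->0 1-q->1 1-q->2 1-q->3}
[4] R2 @ {0↦1, 1↦0}  ⇒  4 nodes, 3 edges  {1-q->1 1-q->2 1-q->3}
[5] R3 @ {0↦1, 1↦2}  ⇒  3 nodes, 1 edges  {1-q->3}
final graph: no rule applies after step 5
NF edges: [(1, 3, 'q')]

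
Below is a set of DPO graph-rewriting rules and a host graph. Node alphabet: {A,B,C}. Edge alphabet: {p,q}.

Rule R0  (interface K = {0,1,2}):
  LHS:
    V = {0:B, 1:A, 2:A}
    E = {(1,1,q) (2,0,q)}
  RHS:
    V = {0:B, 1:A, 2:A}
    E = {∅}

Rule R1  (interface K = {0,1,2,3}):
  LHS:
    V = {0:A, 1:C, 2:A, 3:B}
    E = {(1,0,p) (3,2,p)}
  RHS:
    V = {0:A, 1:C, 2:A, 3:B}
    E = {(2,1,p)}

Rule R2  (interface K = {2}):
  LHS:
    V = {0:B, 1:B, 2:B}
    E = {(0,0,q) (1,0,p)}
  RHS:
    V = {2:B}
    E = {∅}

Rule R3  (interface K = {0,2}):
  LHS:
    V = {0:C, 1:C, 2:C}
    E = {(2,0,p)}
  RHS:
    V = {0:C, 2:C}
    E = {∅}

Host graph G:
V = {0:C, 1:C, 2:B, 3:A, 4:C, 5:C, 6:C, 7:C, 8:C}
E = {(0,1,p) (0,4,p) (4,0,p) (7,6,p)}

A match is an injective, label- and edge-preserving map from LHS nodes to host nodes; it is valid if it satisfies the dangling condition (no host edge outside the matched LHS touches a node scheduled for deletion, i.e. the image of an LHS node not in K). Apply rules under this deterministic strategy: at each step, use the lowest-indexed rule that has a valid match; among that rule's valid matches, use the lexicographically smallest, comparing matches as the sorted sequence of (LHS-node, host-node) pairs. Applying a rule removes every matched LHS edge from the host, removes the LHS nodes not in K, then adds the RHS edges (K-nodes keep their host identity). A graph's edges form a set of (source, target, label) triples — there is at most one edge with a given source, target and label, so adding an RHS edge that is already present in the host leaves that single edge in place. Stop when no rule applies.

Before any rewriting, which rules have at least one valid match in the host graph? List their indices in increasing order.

R0: no valid match — LHS pattern not found
R1: no valid match — LHS pattern not found
R2: no valid match — LHS pattern not found
R3: 8 valid matches — {0↦0, 1↦5, 2↦4}, {0↦0, 1↦8, 2↦4}, {0↦1, 1↦5, 2↦0} (+5 more)

Answer: [R3]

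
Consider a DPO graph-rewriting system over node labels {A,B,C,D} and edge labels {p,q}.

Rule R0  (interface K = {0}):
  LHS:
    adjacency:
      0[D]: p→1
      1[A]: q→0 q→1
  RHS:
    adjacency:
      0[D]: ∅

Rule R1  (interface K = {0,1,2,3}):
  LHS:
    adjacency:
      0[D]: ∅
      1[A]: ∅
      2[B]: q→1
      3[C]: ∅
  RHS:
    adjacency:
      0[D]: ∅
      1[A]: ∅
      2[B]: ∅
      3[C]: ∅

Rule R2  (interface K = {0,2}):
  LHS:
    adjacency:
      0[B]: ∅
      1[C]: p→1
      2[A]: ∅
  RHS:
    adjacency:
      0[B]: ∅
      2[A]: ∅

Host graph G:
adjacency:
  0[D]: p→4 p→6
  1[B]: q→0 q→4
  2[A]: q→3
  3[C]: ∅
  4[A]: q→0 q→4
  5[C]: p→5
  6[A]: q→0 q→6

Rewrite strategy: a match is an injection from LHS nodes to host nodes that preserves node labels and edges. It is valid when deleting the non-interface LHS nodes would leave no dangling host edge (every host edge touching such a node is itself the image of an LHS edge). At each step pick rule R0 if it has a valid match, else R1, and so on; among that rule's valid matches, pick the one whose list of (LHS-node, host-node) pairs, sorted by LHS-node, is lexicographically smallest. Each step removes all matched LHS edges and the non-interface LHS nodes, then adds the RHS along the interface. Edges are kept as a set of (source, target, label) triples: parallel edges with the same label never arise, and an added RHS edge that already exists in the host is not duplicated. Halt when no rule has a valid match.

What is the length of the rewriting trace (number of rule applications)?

Answer: 4

Derivation:
[0] host  ⇒  7 nodes, 10 edges  {0-p->4 0-p->6 1-q->0 1-q->4 2-q->3 4-q->0 4-q->4 5-p->5 6-q->0 6-q->6}
[1] R0 @ {0↦0, 1↦6}  ⇒  6 nodes, 7 edges  {0-p->4 1-q->0 1-q->4 2-q->3 4-q->0 4-q->4 5-p->5}
[2] R1 @ {0↦0, 1↦4, 2↦1, 3↦3}  ⇒  6 nodes, 6 edges  {0-p->4 1-q->0 2-q->3 4-q->0 4-q->4 5-p->5}
[3] R0 @ {0↦0, 1↦4}  ⇒  5 nodes, 3 edges  {1-q->0 2-q->3 5-p->5}
[4] R2 @ {0↦1, 1↦5, 2↦2}  ⇒  4 nodes, 2 edges  {1-q->0 2-q->3}
normal form: no rule applies after step 4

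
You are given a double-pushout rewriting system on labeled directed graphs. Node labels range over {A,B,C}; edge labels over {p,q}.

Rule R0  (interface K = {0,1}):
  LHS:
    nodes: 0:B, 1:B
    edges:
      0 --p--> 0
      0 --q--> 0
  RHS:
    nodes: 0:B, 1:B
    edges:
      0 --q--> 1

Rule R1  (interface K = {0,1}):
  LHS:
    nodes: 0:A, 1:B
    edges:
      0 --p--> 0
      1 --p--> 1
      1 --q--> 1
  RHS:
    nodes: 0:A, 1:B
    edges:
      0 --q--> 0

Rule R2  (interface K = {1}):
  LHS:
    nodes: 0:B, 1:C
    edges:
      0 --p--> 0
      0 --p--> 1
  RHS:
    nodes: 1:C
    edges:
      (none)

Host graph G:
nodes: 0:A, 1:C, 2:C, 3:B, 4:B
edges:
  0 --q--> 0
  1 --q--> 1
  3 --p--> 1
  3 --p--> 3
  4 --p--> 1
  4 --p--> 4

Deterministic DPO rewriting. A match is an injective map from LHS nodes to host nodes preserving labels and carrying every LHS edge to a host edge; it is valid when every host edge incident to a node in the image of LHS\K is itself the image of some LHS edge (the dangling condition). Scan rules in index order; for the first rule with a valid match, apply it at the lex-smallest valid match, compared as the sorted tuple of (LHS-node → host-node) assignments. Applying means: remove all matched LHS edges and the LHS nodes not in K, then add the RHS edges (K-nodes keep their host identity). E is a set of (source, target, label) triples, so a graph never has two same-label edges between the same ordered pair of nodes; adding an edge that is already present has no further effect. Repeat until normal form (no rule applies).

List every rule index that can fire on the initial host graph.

R0: no valid match — LHS pattern not found
R1: no valid match — LHS pattern not found
R2: 2 valid matches — {0↦3, 1↦1}, {0↦4, 1↦1}

Answer: [R2]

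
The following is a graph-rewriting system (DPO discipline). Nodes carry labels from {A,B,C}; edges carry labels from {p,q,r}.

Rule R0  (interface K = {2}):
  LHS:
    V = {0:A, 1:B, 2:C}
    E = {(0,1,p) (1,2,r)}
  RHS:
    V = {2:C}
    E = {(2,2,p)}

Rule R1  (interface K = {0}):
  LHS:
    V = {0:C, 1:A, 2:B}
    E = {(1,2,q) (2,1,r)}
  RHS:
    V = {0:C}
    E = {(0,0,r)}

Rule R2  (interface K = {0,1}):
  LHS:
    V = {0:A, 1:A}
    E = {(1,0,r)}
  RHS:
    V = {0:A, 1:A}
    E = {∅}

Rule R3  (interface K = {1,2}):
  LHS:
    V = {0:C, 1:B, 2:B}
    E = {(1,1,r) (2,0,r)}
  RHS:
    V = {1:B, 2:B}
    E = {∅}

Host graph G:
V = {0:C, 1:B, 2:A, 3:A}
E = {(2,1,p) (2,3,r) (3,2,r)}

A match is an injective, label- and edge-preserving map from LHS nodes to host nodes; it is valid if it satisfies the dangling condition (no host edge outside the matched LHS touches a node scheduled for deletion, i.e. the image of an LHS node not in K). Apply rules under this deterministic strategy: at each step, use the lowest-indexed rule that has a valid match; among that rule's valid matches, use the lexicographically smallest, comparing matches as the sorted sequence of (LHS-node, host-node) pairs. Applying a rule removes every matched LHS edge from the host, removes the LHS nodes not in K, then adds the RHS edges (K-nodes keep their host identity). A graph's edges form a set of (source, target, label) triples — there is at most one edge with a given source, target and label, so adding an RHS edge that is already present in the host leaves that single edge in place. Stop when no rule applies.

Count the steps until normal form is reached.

Answer: 2

Steps:
start.  V:4 E:3  edges: 2-p->1 2-r->3 3-r->2
1. fire R2 via {0↦2, 1↦3}  →  V:4 E:2  edges: 2-p->1 2-r->3
2. fire R2 via {0↦3, 1↦2}  →  V:4 E:1  edges: 2-p->1
halt: no rule applies after step 2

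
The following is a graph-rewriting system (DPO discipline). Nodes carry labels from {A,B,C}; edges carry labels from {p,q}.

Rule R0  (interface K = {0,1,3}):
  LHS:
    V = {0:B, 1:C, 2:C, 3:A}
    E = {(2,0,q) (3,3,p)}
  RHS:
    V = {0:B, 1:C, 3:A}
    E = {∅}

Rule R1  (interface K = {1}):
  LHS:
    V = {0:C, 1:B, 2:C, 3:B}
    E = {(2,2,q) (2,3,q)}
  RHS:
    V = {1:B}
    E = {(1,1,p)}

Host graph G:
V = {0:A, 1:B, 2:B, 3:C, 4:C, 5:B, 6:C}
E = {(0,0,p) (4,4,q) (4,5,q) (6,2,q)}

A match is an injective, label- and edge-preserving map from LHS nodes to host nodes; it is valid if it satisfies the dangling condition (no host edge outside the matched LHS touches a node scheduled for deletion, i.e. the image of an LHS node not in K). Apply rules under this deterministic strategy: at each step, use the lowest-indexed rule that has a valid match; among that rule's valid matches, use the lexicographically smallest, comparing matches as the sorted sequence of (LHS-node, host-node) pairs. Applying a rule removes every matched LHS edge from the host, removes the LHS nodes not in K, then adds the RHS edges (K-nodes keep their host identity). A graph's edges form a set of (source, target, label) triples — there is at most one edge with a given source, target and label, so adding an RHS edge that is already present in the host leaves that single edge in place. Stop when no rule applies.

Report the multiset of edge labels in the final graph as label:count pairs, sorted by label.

initial: |V|=7 |E|=4  E = 0-p->0 4-q->4 4-q->5 6-q->2
step 1: apply R0 at {0↦2, 1↦3, 2↦6, 3↦0}  → |V|=6 |E|=2  E = 4-q->4 4-q->5
step 2: apply R1 at {0↦3, 1↦1, 2↦4, 3↦5}  → |V|=3 |E|=1  E = 1-p->1
final graph: no rule applies after step 2
NF edges: [(1, 1, 'p')]

Answer: p:1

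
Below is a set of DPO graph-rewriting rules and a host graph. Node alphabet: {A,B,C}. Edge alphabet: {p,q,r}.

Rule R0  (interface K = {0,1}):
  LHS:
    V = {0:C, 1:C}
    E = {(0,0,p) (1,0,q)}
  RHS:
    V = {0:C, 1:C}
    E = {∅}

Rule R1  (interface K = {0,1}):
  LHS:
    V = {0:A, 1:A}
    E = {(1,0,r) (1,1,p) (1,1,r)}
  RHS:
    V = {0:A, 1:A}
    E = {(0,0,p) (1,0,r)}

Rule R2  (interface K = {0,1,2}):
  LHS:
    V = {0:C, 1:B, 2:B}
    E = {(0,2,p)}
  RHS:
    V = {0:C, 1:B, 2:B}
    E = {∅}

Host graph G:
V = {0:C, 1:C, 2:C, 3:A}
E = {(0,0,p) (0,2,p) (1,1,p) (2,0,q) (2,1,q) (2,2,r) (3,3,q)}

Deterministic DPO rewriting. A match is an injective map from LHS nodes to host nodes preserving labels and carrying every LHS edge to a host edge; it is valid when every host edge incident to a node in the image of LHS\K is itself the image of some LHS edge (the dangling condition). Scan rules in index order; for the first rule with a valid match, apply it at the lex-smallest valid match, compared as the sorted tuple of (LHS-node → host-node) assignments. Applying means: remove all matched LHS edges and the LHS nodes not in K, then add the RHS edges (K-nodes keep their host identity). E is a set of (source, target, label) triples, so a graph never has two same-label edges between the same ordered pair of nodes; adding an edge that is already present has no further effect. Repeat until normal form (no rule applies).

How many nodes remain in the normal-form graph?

[0] host  ⇒  4 nodes, 7 edges  {0-p->0 0-p->2 1-p->1 2-q->0 2-q->1 2-r->2 3-q->3}
[1] R0 @ {0↦0, 1↦2}  ⇒  4 nodes, 5 edges  {0-p->2 1-p->1 2-q->1 2-r->2 3-q->3}
[2] R0 @ {0↦1, 1↦2}  ⇒  4 nodes, 3 edges  {0-p->2 2-r->2 3-q->3}
final graph: no rule applies after step 2
NF nodes: {0:C, 1:C, 2:C, 3:A}

Answer: 4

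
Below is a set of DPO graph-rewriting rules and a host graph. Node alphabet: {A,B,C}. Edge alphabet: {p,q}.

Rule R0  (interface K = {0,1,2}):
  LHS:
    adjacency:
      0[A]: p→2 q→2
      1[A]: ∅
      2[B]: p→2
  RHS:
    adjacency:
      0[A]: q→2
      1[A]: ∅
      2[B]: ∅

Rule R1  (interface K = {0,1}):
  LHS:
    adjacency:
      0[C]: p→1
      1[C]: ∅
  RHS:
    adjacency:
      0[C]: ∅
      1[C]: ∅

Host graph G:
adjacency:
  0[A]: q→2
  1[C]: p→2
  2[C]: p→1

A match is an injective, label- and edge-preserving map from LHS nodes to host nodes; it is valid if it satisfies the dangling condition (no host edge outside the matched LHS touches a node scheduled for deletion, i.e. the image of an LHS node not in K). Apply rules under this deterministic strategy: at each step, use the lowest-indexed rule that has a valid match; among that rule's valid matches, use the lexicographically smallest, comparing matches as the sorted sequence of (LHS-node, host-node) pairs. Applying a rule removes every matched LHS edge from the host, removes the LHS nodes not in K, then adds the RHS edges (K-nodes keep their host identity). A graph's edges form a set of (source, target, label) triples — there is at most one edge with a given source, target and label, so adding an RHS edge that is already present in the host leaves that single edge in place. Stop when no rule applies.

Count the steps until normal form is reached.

Answer: 2

Steps:
start.  V:3 E:3  edges: 0-q->2 1-p->2 2-p->1
1. fire R1 via {0↦1, 1↦2}  →  V:3 E:2  edges: 0-q->2 2-p->1
2. fire R1 via {0↦2, 1↦1}  →  V:3 E:1  edges: 0-q->2
normal form: no rule applies after step 2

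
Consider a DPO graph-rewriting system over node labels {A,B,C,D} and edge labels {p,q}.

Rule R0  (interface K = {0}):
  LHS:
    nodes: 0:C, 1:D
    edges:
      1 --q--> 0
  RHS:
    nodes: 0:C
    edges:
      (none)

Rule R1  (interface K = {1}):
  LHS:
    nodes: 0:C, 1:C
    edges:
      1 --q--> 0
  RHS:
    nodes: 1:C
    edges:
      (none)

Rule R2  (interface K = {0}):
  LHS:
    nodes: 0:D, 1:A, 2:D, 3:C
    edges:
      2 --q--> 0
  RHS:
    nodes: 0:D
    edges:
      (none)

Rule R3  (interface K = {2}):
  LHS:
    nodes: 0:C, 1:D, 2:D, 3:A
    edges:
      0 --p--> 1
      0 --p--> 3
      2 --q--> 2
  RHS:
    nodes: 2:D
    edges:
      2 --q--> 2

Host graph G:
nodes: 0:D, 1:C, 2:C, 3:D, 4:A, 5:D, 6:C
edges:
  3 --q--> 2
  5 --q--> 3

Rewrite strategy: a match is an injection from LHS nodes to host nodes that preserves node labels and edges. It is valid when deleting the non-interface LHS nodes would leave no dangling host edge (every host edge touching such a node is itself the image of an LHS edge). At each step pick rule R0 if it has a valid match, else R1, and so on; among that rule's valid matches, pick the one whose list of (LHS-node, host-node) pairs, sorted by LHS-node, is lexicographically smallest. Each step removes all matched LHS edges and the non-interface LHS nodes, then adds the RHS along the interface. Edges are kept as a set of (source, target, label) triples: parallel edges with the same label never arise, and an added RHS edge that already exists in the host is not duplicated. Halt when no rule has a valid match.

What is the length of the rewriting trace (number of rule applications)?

[0] host  ⇒  7 nodes, 2 edges  {3-q->2 5-q->3}
[1] R2 @ {0↦3, 1↦4, 2↦5, 3↦1}  ⇒  4 nodes, 1 edges  {3-q->2}
[2] R0 @ {0↦2, 1↦3}  ⇒  3 nodes, 0 edges  {∅}
normal form: no rule applies after step 2

Answer: 2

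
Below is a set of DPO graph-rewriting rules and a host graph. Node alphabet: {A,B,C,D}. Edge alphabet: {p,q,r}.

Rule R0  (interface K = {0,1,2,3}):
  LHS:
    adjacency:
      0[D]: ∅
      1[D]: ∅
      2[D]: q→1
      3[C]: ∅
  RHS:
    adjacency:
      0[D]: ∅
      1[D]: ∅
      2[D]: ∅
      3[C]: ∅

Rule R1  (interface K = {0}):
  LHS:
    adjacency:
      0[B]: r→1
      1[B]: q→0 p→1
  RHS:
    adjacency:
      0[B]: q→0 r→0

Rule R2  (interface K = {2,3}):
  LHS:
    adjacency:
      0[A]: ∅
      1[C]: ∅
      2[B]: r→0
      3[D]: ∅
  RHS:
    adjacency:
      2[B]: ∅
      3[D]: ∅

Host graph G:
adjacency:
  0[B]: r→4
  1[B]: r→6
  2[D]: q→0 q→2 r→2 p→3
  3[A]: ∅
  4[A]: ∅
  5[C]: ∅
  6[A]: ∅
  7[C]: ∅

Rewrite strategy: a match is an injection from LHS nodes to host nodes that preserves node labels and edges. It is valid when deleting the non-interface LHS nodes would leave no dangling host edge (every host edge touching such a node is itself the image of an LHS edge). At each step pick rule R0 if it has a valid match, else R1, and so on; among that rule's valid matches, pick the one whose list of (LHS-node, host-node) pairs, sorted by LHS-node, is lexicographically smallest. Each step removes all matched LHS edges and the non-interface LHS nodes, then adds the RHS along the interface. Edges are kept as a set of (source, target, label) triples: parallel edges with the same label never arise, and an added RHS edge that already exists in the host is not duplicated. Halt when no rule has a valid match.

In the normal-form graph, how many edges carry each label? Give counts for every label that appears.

Answer: p:1 q:2 r:1

Derivation:
start.  V:8 E:6  edges: 0-r->4 1-r->6 2-q->0 2-q->2 2-r->2 2-p->3
1. fire R2 via {0↦4, 1↦5, 2↦0, 3↦2}  →  V:6 E:5  edges: 1-r->6 2-q->0 2-q->2 2-r->2 2-p->3
2. fire R2 via {0↦6, 1↦7, 2↦1, 3↦2}  →  V:4 E:4  edges: 2-q->0 2-q->2 2-r->2 2-p->3
halt: no rule applies after step 2
NF edges: [(2, 0, 'q'), (2, 2, 'q'), (2, 2, 'r'), (2, 3, 'p')]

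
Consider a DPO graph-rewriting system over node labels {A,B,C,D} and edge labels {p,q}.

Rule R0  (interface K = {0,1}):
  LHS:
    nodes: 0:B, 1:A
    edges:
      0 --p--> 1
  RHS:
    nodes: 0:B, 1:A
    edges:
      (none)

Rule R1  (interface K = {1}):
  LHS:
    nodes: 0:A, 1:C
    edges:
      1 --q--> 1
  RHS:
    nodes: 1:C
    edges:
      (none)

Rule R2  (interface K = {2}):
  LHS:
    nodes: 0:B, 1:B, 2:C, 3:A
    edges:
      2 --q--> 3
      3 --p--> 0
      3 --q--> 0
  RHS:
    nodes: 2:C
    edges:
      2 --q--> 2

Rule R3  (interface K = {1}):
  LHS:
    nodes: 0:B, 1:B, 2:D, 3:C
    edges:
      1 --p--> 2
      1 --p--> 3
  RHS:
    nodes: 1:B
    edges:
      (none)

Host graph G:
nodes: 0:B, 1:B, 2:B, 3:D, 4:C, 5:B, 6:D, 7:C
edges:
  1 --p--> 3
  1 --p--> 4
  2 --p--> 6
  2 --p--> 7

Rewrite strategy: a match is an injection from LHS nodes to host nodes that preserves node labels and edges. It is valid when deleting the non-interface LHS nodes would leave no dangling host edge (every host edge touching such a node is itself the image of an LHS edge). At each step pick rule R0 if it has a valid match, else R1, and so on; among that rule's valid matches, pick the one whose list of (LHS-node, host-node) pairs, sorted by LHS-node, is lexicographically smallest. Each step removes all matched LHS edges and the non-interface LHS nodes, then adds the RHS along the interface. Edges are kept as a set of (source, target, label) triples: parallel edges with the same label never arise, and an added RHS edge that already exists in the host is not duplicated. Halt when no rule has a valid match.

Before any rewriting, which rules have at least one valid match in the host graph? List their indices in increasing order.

Answer: [R3]

Steps:
R0: no valid match — LHS pattern not found
R1: no valid match — LHS pattern not found
R2: no valid match — LHS pattern not found
R3: 4 valid matches — {0↦0, 1↦1, 2↦3, 3↦4}, {0↦0, 1↦2, 2↦6, 3↦7}, {0↦5, 1↦1, 2↦3, 3↦4} (+1 more)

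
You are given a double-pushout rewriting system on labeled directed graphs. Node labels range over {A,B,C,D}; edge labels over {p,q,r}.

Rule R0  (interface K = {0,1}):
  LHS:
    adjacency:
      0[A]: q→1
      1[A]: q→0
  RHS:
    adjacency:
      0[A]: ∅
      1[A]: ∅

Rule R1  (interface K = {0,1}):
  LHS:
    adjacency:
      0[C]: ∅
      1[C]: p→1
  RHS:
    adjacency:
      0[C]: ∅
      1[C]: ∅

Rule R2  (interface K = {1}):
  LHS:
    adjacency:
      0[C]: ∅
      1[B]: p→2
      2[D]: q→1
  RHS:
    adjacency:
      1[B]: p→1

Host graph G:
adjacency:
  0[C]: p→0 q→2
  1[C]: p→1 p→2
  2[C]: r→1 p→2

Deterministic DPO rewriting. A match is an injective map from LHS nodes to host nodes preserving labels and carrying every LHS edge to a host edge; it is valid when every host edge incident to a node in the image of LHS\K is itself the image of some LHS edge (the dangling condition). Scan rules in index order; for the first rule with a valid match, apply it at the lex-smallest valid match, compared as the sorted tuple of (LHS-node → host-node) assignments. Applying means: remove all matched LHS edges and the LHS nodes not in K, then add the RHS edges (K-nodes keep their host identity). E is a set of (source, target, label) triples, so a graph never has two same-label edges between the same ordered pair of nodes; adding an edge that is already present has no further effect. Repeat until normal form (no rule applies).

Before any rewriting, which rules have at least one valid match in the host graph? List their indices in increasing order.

Answer: [R1]

Derivation:
R0: no valid match — LHS pattern not found
R1: 6 valid matches — {0↦0, 1↦1}, {0↦0, 1↦2}, {0↦1, 1↦0} (+3 more)
R2: no valid match — LHS pattern not found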